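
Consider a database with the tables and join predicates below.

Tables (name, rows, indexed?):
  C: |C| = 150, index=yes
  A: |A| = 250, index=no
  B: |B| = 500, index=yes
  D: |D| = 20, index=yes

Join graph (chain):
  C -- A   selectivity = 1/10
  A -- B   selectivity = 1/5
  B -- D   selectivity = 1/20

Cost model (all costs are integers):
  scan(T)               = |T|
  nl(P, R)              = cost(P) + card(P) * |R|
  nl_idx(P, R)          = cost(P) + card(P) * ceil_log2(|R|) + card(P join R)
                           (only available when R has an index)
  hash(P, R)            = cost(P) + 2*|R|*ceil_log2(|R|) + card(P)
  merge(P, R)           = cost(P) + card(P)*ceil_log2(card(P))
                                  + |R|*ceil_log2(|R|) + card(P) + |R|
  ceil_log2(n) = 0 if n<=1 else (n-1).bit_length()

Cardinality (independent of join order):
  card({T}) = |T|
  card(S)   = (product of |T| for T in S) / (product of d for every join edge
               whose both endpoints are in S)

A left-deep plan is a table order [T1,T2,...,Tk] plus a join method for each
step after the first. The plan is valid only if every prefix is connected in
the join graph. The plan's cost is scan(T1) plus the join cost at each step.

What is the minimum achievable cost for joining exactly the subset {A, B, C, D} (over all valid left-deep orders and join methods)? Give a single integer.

Selinger DP over subsets of {A,B,C,D}:
  {C}: scan cost=150, card=150
  {A}: scan cost=250, card=250
  {B}: scan cost=500, card=500
  {D}: scan cost=20, card=20
  {AC}: card=3750; try (C,hash)→2900, (A,merge)→3750, (C,merge)→3850, (A,hash)→4300, (C,nl_idx)→6000, (A,nl)→37650 …(+1); best=2900 via (C,hash)
  {AB}: card=25000; try (A,hash)→5000, (B,merge)→7500, (A,merge)→7750, (B,hash)→9500, (B,nl_idx)→27500, (B,nl)→125250 …(+1); best=5000 via (A,hash)
  {BD}: card=500; try (B,nl_idx)→700, (D,hash)→1200, (D,nl_idx)→3500, (B,merge)→5140, (D,merge)→5620, (B,hash)→9040 …(+2); best=700 via (B,nl_idx)
  {ABC}: card=375000; try (B,hash)→15650, (C,hash)→32400, (B,merge)→56650, (C,merge)→406350, (B,nl_idx)→411650, (C,nl_idx)→580000 …(+2); best=15650 via (B,hash)
  {ABD}: card=25000; try (A,hash)→5200, (A,merge)→7950, (D,hash)→30200, (A,nl)→125700, (D,nl_idx)→155000, (D,merge)→405120 …(+1); best=5200 via (A,hash)
  {ABCD}: card=375000; try (C,hash)→32600, (D,hash)→390850, (C,merge)→406550, (C,nl_idx)→580200, (D,nl_idx)→2265650, (C,nl)→3755200 …(+2); best=32600 via (C,hash)

32600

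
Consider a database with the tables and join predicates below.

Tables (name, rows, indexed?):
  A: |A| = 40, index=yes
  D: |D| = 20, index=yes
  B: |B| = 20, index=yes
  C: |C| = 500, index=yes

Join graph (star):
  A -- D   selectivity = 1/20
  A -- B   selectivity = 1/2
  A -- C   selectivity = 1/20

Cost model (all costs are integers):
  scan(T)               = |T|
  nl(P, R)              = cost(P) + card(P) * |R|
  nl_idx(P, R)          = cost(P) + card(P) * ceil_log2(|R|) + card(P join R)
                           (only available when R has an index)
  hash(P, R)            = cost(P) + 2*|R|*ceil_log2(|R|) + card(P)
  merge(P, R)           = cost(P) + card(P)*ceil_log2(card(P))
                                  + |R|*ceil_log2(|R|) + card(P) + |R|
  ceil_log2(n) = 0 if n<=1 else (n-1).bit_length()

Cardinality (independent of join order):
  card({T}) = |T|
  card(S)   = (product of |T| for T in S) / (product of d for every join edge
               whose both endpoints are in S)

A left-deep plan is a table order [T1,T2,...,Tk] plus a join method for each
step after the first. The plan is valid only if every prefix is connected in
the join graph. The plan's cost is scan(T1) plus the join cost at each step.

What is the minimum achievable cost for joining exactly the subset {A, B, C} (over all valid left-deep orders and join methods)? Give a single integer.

Selinger DP over subsets of {A,B,C}:
  {A}: scan cost=40, card=40
  {B}: scan cost=20, card=20
  {C}: scan cost=500, card=500
  {AB}: card=400; try (B,hash)→280, (A,merge)→420, (B,merge)→440, (A,hash)→520, (A,nl_idx)→540, (B,nl_idx)→640 …(+2); best=280 via (B,hash)
  {AC}: card=1000; try (C,nl_idx)→1400, (A,hash)→1480, (A,nl_idx)→4500, (C,merge)→5320, (A,merge)→5780, (C,hash)→9080 …(+2); best=1400 via (C,nl_idx)
  {ABC}: card=10000; try (B,hash)→2600, (C,merge)→9280, (C,hash)→9680, (B,merge)→12520, (C,nl_idx)→13880, (B,nl_idx)→16400 …(+2); best=2600 via (B,hash)

2600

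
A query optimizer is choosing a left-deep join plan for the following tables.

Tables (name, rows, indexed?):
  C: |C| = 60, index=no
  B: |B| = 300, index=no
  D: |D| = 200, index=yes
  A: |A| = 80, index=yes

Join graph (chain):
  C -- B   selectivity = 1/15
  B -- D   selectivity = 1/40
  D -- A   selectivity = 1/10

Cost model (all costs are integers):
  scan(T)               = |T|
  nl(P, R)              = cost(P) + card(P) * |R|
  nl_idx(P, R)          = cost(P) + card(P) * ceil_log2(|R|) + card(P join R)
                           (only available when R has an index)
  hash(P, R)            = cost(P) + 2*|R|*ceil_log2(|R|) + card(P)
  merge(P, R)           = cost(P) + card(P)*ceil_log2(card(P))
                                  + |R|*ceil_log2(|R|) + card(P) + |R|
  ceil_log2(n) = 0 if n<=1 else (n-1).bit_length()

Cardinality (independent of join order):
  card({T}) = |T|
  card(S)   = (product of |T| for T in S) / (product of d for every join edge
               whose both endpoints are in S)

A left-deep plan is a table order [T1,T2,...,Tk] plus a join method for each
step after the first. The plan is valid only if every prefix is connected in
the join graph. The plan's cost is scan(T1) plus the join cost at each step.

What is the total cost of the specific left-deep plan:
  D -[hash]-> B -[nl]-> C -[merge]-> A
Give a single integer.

step 1: scan D: cost=200, card=200
step 2: join B via hash
    card(P join B) = 200*300/(40) = 1500
    cost = 200 + 2*300*9 + 200 = 5800
step 3: join C via nl
    card(P join C) = 1500*60/(15) = 6000
    cost = 5800 + 1500*60 = 95800
step 4: join A via merge
    card(P join A) = 6000*80/(10) = 48000
    cost = 95800 + 6000*13 + 80*7 + 6000 + 80 = 180440

180440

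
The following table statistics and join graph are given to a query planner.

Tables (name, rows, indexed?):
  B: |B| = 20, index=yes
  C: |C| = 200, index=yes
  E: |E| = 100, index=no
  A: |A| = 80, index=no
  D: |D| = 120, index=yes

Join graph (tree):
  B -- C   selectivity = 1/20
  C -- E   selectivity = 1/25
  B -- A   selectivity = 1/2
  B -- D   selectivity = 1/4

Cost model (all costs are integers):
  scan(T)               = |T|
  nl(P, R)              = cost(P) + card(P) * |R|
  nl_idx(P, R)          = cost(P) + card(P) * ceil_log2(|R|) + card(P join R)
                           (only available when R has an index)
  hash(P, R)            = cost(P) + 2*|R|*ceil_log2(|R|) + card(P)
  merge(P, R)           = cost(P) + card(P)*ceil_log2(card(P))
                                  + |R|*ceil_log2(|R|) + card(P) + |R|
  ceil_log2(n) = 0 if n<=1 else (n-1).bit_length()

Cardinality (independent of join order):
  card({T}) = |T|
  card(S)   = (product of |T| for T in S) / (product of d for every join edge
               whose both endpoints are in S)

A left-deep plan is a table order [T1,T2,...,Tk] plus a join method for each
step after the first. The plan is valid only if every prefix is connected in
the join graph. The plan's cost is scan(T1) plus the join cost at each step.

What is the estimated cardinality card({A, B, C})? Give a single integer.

Tables in S: A(80), B(20), C(200)
Edges inside S: B-C(d=20), B-A(d=2)
numerator = 80 * 20 * 200 = 320000
denominator = 20 * 2 = 40
card(S) = 320000 / 40 = 8000

8000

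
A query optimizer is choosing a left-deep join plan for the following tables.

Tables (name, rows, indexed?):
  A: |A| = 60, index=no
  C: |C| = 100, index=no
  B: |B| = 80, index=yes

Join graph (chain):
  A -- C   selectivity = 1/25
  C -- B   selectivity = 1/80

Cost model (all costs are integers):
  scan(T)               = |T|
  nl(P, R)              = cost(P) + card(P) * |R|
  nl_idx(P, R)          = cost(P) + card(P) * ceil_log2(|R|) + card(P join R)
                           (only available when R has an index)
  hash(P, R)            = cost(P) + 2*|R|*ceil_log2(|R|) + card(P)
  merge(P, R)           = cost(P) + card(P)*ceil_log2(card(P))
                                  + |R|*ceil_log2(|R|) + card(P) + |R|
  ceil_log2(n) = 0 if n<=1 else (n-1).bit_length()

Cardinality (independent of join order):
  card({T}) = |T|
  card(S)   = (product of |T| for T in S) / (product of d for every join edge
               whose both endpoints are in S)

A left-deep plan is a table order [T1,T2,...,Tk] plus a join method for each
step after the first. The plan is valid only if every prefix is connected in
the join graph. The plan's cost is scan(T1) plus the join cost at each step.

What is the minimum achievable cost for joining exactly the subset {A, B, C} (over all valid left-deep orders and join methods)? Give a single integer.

1720

Selinger DP over subsets of {A,B,C}:
  {A}: scan cost=60, card=60
  {C}: scan cost=100, card=100
  {B}: scan cost=80, card=80
  {AC}: card=240; try (A,hash)→920, (C,merge)→1280, (A,merge)→1320, (C,hash)→1520, (C,nl)→6060, (A,nl)→6100; best=920 via (A,hash)
  {BC}: card=100; try (B,nl_idx)→900, (B,hash)→1320, (C,merge)→1520, (B,merge)→1540, (C,hash)→1560, (C,nl)→8080 …(+1); best=900 via (B,nl_idx)
  {ABC}: card=240; try (A,hash)→1720, (A,merge)→2120, (B,hash)→2280, (B,nl_idx)→2840, (B,merge)→3720, (A,nl)→6900 …(+1); best=1720 via (A,hash)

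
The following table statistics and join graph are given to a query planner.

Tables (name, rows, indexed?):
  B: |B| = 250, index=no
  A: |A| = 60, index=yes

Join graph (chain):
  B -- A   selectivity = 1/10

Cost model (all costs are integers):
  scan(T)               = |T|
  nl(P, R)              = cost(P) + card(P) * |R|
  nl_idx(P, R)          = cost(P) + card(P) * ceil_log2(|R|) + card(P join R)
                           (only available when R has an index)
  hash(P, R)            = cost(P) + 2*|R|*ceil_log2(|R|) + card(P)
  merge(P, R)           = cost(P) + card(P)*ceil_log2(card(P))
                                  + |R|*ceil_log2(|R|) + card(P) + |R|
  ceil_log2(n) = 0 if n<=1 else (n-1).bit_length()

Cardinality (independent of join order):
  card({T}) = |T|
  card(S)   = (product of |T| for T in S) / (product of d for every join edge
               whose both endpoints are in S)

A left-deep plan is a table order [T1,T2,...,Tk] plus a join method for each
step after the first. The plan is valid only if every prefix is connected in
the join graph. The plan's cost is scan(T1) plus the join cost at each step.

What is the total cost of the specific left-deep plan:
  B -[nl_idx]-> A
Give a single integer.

step 1: scan B: cost=250, card=250
step 2: join A via nl_idx
    card(P join A) = 250*60/(10) = 1500
    cost = 250 + 250*6 + 1500 = 3250

3250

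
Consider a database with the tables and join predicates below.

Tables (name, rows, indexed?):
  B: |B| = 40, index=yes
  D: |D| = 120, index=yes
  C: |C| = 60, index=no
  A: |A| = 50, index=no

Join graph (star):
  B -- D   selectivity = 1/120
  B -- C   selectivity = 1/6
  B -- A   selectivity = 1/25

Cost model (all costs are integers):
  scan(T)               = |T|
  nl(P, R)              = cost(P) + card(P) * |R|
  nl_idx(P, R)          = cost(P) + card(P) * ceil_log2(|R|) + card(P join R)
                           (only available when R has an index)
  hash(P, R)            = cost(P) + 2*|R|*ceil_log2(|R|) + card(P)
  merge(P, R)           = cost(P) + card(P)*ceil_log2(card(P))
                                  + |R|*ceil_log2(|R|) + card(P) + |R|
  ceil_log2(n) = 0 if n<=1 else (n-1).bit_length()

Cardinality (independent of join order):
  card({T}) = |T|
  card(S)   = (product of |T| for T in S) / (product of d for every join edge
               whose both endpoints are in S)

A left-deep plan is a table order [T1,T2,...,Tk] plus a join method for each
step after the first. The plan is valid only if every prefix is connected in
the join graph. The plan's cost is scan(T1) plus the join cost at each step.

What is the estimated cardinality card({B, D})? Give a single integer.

40

Tables in S: B(40), D(120)
Edges inside S: B-D(d=120)
numerator = 40 * 120 = 4800
denominator = 120 = 120
card(S) = 4800 / 120 = 40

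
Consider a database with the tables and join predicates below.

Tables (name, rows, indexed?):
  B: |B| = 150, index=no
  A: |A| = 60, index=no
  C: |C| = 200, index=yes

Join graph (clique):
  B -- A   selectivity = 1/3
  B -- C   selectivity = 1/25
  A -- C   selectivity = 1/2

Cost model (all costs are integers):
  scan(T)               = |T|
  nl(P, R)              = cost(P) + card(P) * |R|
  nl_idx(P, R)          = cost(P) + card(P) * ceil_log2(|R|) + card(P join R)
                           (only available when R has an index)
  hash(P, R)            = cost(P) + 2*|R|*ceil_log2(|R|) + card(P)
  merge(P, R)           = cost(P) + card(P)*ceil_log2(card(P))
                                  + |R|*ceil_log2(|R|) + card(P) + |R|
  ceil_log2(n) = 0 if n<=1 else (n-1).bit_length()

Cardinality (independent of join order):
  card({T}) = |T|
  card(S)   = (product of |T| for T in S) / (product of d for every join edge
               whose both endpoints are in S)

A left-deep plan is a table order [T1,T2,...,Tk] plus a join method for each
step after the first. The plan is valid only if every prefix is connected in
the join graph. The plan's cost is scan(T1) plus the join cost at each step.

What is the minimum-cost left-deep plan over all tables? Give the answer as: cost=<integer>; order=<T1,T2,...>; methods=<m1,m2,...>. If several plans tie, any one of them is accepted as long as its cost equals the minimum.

Selinger DP (subsets sized 1..n):
  {B}: scan cost=150, card=150
  {A}: scan cost=60, card=60
  {C}: scan cost=200, card=200
  {AB}: card=3000; try (A,hash)→1020, (B,merge)→1830, (A,merge)→1920, (B,hash)→2520, (B,nl)→9060, (A,nl)→9150; best=1020 via (A,hash)
  {BC}: card=1200; try (C,nl_idx)→2550, (B,hash)→2800, (C,merge)→3300, (B,merge)→3350, (C,hash)→3500, (C,nl)→30150 …(+1); best=2550 via (C,nl_idx)
  {AC}: card=6000; try (A,hash)→1120, (C,merge)→2280, (A,merge)→2420, (C,hash)→3320, (C,nl_idx)→6540, (C,nl)→12060 …(+1); best=1120 via (A,hash)
  {ABC}: card=12000; try (A,hash)→4470, (C,hash)→7220, (B,hash)→9520, (A,merge)→17370, (C,nl_idx)→37020, (C,merge)→41820 …(+4); best=4470 via (A,hash)

cost=4470; order=B,C,A; methods=nl_idx,hash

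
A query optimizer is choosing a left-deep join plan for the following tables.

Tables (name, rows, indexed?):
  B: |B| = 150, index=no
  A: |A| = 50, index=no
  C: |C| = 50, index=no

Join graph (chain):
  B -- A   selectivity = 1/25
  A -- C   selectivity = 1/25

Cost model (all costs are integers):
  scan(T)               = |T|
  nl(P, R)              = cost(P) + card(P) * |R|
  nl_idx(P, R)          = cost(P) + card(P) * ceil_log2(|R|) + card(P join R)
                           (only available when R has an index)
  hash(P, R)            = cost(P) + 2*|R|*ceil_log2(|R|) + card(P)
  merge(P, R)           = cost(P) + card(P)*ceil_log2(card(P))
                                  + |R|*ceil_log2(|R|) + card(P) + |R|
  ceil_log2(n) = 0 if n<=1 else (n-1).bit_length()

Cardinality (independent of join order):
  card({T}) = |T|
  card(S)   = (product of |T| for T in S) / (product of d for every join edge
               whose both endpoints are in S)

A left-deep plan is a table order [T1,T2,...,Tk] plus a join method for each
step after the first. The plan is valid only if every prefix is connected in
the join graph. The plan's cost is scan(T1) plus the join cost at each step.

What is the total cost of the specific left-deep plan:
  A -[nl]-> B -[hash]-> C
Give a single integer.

step 1: scan A: cost=50, card=50
step 2: join B via nl
    card(P join B) = 50*150/(25) = 300
    cost = 50 + 50*150 = 7550
step 3: join C via hash
    card(P join C) = 300*50/(25) = 600
    cost = 7550 + 2*50*6 + 300 = 8450

8450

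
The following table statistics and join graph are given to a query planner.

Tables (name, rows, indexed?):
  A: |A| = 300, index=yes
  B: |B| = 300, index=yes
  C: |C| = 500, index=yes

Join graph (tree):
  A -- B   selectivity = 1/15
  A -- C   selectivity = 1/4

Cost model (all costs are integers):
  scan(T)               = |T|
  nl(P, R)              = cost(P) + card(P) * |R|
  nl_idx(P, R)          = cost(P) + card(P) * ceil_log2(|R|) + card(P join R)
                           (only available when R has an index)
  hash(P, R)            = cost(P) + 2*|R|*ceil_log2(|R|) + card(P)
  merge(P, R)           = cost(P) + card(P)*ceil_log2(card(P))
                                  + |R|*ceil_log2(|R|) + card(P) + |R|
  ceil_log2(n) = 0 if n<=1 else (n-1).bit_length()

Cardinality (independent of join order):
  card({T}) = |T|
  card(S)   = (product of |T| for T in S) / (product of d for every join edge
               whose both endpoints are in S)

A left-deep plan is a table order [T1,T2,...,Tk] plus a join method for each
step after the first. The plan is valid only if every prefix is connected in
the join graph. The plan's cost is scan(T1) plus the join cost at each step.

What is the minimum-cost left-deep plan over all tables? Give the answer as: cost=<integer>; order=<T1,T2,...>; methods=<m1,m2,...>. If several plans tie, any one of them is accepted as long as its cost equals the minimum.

cost=21000; order=A,B,C; methods=hash,hash

Selinger DP (subsets sized 1..n):
  {A}: scan cost=300, card=300
  {B}: scan cost=300, card=300
  {C}: scan cost=500, card=500
  {AB}: card=6000; try (B,hash)→6000, (A,hash)→6000, (B,merge)→6300, (A,merge)→6300, (B,nl_idx)→9000, (A,nl_idx)→9000 …(+2); best=6000 via (B,hash)
  {AC}: card=37500; try (A,hash)→6400, (C,merge)→8300, (A,merge)→8500, (C,hash)→9600, (C,nl_idx)→40500, (A,nl_idx)→42500 …(+2); best=6400 via (A,hash)
  {ABC}: card=750000; try (C,hash)→21000, (B,hash)→49300, (C,merge)→95000, (B,merge)→646900, (C,nl_idx)→810000, (B,nl_idx)→1093900 …(+2); best=21000 via (C,hash)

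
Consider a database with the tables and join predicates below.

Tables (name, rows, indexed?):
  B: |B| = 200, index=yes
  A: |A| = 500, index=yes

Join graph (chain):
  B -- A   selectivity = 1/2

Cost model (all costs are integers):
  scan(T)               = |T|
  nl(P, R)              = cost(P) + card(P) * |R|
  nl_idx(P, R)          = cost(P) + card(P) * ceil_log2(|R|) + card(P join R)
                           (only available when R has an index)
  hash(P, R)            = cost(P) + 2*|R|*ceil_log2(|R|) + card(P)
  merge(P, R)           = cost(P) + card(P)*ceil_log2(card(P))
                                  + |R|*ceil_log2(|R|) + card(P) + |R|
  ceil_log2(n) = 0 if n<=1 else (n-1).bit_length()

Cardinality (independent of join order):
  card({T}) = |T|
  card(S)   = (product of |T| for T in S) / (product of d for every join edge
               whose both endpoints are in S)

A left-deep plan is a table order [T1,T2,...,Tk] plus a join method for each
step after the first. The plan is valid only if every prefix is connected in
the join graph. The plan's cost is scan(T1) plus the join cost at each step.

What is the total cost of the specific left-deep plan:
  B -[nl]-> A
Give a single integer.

step 1: scan B: cost=200, card=200
step 2: join A via nl
    card(P join A) = 200*500/(2) = 50000
    cost = 200 + 200*500 = 100200

100200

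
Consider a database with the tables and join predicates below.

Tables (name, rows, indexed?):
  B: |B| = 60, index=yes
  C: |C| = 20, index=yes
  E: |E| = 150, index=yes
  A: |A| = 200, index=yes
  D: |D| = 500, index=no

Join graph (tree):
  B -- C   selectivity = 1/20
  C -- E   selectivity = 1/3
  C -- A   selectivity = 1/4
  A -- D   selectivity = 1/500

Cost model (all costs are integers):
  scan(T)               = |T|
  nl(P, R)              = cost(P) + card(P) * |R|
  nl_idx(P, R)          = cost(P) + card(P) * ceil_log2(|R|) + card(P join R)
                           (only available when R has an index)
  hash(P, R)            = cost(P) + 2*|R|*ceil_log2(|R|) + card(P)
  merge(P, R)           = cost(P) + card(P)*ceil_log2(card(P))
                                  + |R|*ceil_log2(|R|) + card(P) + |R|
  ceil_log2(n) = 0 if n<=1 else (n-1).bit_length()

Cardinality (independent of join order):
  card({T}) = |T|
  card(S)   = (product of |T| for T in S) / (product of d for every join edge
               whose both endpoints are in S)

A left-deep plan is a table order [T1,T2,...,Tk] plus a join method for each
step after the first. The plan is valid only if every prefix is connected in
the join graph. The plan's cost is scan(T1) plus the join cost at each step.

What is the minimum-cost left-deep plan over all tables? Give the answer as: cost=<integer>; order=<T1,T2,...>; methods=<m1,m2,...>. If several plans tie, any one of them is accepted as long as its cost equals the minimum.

cost=11720; order=D,A,C,B,E; methods=hash,hash,hash,hash

Selinger DP (subsets sized 1..n):
  {B}: scan cost=60, card=60
  {C}: scan cost=20, card=20
  {E}: scan cost=150, card=150
  {A}: scan cost=200, card=200
  {D}: scan cost=500, card=500
  {BC}: card=60; try (B,nl_idx)→200, (C,hash)→320, (C,nl_idx)→420, (B,merge)→560, (C,merge)→600, (B,hash)→760 …(+2); best=200 via (B,nl_idx)
  {CE}: card=1000; try (C,hash)→500, (E,nl_idx)→1180, (E,merge)→1490, (C,merge)→1620, (C,nl_idx)→1900, (E,hash)→2440 …(+2); best=500 via (C,hash)
  {AC}: card=1000; try (C,hash)→600, (A,nl_idx)→1180, (A,merge)→1940, (C,merge)→2120, (C,nl_idx)→2200, (A,hash)→3240 …(+2); best=600 via (C,hash)
  {AD}: card=200; try (A,hash)→4200, (A,nl_idx)→4700, (D,merge)→7000, (A,merge)→7300, (D,hash)→9400, (D,nl)→100200 …(+1); best=4200 via (A,hash)
  {BCE}: card=3000; try (E,merge)→1970, (B,hash)→2220, (E,hash)→2660, (E,nl_idx)→3680, (E,nl)→9200, (B,nl_idx)→9500 …(+2); best=1970 via (E,merge)
  {ABC}: card=3000; try (B,hash)→2320, (A,merge)→2420, (A,hash)→3460, (A,nl_idx)→3680, (B,nl_idx)→9600, (B,merge)→12020 …(+2); best=2320 via (B,hash)
  {ACE}: card=50000; try (E,hash)→4000, (A,hash)→4700, (E,merge)→12950, (A,merge)→13300, (A,nl_idx)→58500, (E,nl_idx)→58600 …(+2); best=4000 via (E,hash)
  {ACD}: card=1000; try (C,hash)→4600, (C,merge)→6120, (C,nl_idx)→6200, (C,nl)→8200, (D,hash)→10600, (D,merge)→16600 …(+1); best=4600 via (C,hash)
  {ABCE}: card=150000; try (E,hash)→7720, (A,hash)→8170, (E,merge)→42670, (A,merge)→42770, (B,hash)→54720, (A,nl_idx)→175970 …(+6); best=7720 via (E,hash)
  {ABCD}: card=3000; try (B,hash)→6320, (B,nl_idx)→13600, (D,hash)→14320, (B,merge)→16020, (D,merge)→46320, (B,nl)→64600 …(+1); best=6320 via (B,hash)
  {ACDE}: card=50000; try (E,hash)→8000, (E,merge)→16950, (E,nl_idx)→62600, (D,hash)→63000, (E,nl)→154600, (D,merge)→859000 …(+1); best=8000 via (E,hash)
  {ABCDE}: card=150000; try (E,hash)→11720, (E,merge)→46670, (B,hash)→58720, (D,hash)→166720, (E,nl_idx)→180320, (E,nl)→456320 …(+5); best=11720 via (E,hash)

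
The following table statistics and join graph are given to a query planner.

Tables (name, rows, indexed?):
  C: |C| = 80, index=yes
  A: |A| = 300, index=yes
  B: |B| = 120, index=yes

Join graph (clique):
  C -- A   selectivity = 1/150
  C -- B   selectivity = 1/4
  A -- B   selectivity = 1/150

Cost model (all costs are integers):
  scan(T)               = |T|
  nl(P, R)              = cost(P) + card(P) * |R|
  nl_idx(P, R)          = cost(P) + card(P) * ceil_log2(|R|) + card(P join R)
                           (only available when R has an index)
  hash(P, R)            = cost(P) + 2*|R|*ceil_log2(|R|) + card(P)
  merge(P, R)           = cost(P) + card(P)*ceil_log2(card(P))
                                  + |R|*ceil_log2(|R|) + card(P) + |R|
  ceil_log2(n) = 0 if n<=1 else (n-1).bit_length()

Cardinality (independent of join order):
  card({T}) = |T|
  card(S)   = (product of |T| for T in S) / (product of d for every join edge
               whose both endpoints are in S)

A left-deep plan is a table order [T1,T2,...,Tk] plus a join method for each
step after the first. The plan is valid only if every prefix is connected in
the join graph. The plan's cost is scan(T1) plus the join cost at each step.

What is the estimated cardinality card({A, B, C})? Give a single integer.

32

Tables in S: A(300), B(120), C(80)
Edges inside S: C-A(d=150), C-B(d=4), A-B(d=150)
numerator = 300 * 120 * 80 = 2880000
denominator = 150 * 4 * 150 = 90000
card(S) = 2880000 / 90000 = 32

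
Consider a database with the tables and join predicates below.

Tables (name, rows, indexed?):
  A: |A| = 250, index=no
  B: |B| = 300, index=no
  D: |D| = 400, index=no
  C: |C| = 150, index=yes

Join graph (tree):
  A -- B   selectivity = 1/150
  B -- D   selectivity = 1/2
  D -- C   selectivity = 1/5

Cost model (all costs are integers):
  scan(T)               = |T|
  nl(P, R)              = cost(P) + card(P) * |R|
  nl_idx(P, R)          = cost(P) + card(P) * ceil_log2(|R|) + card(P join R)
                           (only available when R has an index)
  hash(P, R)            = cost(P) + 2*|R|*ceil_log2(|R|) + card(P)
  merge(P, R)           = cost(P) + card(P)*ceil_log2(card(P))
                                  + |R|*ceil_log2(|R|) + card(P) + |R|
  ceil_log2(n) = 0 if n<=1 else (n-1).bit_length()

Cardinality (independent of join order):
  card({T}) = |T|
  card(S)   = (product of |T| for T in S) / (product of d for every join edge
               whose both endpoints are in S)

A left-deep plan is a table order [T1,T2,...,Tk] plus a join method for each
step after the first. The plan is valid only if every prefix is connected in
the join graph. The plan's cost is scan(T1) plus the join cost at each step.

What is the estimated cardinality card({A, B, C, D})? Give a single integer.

Tables in S: A(250), B(300), C(150), D(400)
Edges inside S: A-B(d=150), B-D(d=2), D-C(d=5)
numerator = 250 * 300 * 150 * 400 = 4500000000
denominator = 150 * 2 * 5 = 1500
card(S) = 4500000000 / 1500 = 3000000

3000000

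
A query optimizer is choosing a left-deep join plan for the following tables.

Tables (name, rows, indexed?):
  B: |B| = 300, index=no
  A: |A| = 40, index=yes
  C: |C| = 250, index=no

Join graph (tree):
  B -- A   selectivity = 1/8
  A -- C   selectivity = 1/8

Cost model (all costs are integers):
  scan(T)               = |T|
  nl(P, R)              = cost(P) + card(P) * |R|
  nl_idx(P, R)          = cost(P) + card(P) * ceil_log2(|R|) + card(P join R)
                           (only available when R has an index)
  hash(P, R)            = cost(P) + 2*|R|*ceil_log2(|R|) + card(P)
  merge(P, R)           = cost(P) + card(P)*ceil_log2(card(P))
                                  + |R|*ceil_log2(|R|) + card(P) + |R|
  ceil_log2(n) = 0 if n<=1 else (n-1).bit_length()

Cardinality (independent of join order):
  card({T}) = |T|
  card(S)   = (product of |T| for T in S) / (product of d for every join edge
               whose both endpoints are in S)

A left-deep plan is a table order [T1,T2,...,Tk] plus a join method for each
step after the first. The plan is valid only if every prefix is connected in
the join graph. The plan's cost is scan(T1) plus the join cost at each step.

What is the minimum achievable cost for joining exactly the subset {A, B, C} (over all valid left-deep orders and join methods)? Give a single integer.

6580

Selinger DP over subsets of {A,B,C}:
  {B}: scan cost=300, card=300
  {A}: scan cost=40, card=40
  {C}: scan cost=250, card=250
  {AB}: card=1500; try (A,hash)→1080, (B,merge)→3320, (A,merge)→3580, (A,nl_idx)→3600, (B,hash)→5480, (B,nl)→12040 …(+1); best=1080 via (A,hash)
  {AC}: card=1250; try (A,hash)→980, (C,merge)→2570, (A,merge)→2780, (A,nl_idx)→3000, (C,hash)→4080, (C,nl)→10040 …(+1); best=980 via (A,hash)
  {ABC}: card=46875; try (C,hash)→6580, (B,hash)→7630, (B,merge)→18980, (C,merge)→21330, (B,nl)→375980, (C,nl)→376080; best=6580 via (C,hash)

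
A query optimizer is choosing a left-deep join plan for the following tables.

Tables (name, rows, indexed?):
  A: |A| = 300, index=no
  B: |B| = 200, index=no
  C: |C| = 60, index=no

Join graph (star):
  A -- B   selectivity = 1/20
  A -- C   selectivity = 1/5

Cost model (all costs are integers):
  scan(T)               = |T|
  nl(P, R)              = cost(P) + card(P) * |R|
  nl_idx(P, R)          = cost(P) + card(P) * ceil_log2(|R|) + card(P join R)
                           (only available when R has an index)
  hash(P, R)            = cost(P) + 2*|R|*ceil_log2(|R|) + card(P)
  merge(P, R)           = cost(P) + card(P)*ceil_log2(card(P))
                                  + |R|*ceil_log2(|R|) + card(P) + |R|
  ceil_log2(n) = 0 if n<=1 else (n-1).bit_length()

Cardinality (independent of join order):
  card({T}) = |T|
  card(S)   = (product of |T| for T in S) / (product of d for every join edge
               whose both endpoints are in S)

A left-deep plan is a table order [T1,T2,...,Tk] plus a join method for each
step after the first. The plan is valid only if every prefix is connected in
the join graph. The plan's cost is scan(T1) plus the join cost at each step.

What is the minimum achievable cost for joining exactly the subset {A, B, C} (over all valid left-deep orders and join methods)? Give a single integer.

Selinger DP over subsets of {A,B,C}:
  {A}: scan cost=300, card=300
  {B}: scan cost=200, card=200
  {C}: scan cost=60, card=60
  {AB}: card=3000; try (B,hash)→3800, (A,merge)→5000, (B,merge)→5100, (A,hash)→5800, (A,nl)→60200, (B,nl)→60300; best=3800 via (B,hash)
  {AC}: card=3600; try (C,hash)→1320, (A,merge)→3480, (C,merge)→3720, (A,hash)→5520, (A,nl)→18060, (C,nl)→18300; best=1320 via (C,hash)
  {ABC}: card=36000; try (C,hash)→7520, (B,hash)→8120, (C,merge)→43220, (B,merge)→49920, (C,nl)→183800, (B,nl)→721320; best=7520 via (C,hash)

7520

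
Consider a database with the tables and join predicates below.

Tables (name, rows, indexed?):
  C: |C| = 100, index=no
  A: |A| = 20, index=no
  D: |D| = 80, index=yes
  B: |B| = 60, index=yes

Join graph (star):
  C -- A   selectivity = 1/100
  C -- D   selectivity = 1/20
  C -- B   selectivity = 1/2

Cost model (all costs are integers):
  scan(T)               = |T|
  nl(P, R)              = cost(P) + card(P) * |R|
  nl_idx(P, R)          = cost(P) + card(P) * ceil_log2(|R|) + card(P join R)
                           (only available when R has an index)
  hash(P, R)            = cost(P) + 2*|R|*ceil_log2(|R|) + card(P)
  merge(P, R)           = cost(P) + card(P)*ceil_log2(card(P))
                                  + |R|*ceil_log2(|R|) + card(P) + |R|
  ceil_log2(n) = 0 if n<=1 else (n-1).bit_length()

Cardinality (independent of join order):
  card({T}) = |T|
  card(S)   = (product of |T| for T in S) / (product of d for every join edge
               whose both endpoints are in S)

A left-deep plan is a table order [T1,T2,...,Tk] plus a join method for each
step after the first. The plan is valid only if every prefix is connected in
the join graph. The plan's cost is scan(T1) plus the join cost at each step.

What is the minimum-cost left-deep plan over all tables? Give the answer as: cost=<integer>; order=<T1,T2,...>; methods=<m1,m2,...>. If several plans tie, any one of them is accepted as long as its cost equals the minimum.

Selinger DP (subsets sized 1..n):
  {C}: scan cost=100, card=100
  {A}: scan cost=20, card=20
  {D}: scan cost=80, card=80
  {B}: scan cost=60, card=60
  {AC}: card=20; try (A,hash)→400, (C,merge)→940, (A,merge)→1020, (C,hash)→1440, (C,nl)→2020, (A,nl)→2100; best=400 via (A,hash)
  {CD}: card=400; try (D,nl_idx)→1200, (D,hash)→1320, (C,merge)→1520, (D,merge)→1540, (C,hash)→1560, (C,nl)→8080 …(+1); best=1200 via (D,nl_idx)
  {BC}: card=3000; try (B,hash)→920, (C,merge)→1280, (B,merge)→1320, (C,hash)→1520, (B,nl_idx)→3700, (C,nl)→6060 …(+1); best=920 via (B,hash)
  {ACD}: card=80; try (D,nl_idx)→620, (D,merge)→1160, (D,hash)→1540, (A,hash)→1800, (D,nl)→2000, (A,merge)→5320 …(+1); best=620 via (D,nl_idx)
  {ABC}: card=600; try (B,merge)→940, (B,nl_idx)→1120, (B,hash)→1140, (B,nl)→1600, (A,hash)→4120, (A,merge)→40040 …(+1); best=940 via (B,merge)
  {BCD}: card=12000; try (B,hash)→2320, (D,hash)→5040, (B,merge)→5620, (B,nl_idx)→15600, (B,nl)→25200, (D,nl_idx)→33920 …(+2); best=2320 via (B,hash)
  {ABCD}: card=2400; try (B,hash)→1420, (B,merge)→1680, (D,hash)→2660, (B,nl_idx)→3500, (B,nl)→5420, (D,nl_idx)→7540 …(+5); best=1420 via (B,hash)

cost=1420; order=C,A,D,B; methods=hash,nl_idx,hash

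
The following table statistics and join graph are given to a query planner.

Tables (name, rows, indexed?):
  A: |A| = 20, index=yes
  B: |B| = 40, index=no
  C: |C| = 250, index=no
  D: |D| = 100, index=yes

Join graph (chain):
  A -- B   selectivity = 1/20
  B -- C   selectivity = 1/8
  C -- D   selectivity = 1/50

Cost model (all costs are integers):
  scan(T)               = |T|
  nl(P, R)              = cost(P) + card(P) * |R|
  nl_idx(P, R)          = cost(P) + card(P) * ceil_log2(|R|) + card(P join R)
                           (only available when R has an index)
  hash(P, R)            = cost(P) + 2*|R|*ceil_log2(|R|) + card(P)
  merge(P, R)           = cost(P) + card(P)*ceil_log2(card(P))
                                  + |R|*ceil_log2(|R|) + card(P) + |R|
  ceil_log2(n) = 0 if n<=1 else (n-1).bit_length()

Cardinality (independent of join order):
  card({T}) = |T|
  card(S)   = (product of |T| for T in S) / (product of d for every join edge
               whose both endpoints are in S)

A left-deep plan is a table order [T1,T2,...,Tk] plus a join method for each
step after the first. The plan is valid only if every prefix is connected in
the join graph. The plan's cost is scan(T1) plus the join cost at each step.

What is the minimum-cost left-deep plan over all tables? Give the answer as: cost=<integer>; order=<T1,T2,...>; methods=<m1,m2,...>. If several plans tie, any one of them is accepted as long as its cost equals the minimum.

Selinger DP (subsets sized 1..n):
  {A}: scan cost=20, card=20
  {B}: scan cost=40, card=40
  {C}: scan cost=250, card=250
  {D}: scan cost=100, card=100
  {AB}: card=40; try (A,hash)→280, (A,nl_idx)→280, (B,merge)→420, (A,merge)→440, (B,hash)→520, (B,nl)→820 …(+1); best=280 via (A,hash)
  {BC}: card=1250; try (B,hash)→980, (C,merge)→2570, (B,merge)→2780, (C,hash)→4080, (C,nl)→10040, (B,nl)→10250; best=980 via (B,hash)
  {CD}: card=500; try (D,hash)→1900, (D,nl_idx)→2500, (C,merge)→3150, (D,merge)→3300, (C,hash)→4200, (C,nl)→25100 …(+1); best=1900 via (D,hash)
  {ABC}: card=1250; try (A,hash)→2430, (C,merge)→2810, (C,hash)→4320, (A,nl_idx)→8480, (C,nl)→10280, (A,merge)→16100 …(+1); best=2430 via (A,hash)
  {BCD}: card=2500; try (B,hash)→2880, (D,hash)→3630, (B,merge)→7180, (D,nl_idx)→12230, (D,merge)→16780, (B,nl)→21900 …(+1); best=2880 via (B,hash)
  {ABCD}: card=2500; try (D,hash)→5080, (A,hash)→5580, (D,nl_idx)→13680, (A,nl_idx)→17880, (D,merge)→18230, (A,merge)→35500 …(+2); best=5080 via (D,hash)

cost=5080; order=C,B,A,D; methods=hash,hash,hash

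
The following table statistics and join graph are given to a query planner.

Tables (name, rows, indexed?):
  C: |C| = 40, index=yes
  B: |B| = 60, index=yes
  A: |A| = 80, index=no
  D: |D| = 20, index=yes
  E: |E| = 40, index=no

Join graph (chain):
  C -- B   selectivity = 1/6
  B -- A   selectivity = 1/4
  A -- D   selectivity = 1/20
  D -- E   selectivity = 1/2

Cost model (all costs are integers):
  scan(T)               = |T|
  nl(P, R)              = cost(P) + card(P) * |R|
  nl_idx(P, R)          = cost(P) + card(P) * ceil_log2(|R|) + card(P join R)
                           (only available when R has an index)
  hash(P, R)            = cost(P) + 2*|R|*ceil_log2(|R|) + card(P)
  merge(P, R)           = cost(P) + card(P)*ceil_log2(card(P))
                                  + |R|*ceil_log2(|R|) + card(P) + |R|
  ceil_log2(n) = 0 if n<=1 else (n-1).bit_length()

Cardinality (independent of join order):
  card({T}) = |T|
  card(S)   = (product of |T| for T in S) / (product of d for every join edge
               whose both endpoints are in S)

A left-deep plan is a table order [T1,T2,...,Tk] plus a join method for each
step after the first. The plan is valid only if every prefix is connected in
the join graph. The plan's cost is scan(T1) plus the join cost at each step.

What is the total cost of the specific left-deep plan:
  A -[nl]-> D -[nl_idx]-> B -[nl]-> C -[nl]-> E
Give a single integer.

step 1: scan A: cost=80, card=80
step 2: join D via nl
    card(P join D) = 80*20/(20) = 80
    cost = 80 + 80*20 = 1680
step 3: join B via nl_idx
    card(P join B) = 80*60/(4) = 1200
    cost = 1680 + 80*6 + 1200 = 3360
step 4: join C via nl
    card(P join C) = 1200*40/(6) = 8000
    cost = 3360 + 1200*40 = 51360
step 5: join E via nl
    card(P join E) = 8000*40/(2) = 160000
    cost = 51360 + 8000*40 = 371360

371360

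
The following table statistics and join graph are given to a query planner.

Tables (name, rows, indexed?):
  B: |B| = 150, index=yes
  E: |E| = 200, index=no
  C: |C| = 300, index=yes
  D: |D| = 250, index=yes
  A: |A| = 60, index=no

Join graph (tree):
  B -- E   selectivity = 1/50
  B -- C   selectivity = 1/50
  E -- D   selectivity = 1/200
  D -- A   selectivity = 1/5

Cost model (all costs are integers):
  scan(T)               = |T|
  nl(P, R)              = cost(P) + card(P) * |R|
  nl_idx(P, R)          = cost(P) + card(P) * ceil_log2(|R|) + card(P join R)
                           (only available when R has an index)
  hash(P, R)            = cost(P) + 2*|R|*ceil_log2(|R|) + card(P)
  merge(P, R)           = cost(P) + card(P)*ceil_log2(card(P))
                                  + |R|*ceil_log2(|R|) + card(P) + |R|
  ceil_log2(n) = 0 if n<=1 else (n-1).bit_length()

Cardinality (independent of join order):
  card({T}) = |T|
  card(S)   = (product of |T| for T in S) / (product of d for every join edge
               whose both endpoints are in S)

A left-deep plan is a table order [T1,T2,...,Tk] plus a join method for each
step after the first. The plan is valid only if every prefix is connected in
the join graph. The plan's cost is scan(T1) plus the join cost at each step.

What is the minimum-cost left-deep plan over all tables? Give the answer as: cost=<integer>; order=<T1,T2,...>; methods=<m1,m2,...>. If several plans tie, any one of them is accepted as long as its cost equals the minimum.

cost=16070; order=E,D,B,C,A; methods=nl_idx,hash,hash,hash

Selinger DP (subsets sized 1..n):
  {B}: scan cost=150, card=150
  {E}: scan cost=200, card=200
  {C}: scan cost=300, card=300
  {D}: scan cost=250, card=250
  {A}: scan cost=60, card=60
  {BE}: card=600; try (B,nl_idx)→2400, (B,hash)→2800, (E,merge)→3300, (B,merge)→3350, (E,hash)→3500, (E,nl)→30150 …(+1); best=2400 via (B,nl_idx)
  {BC}: card=900; try (C,nl_idx)→2400, (B,hash)→3000, (B,nl_idx)→3600, (C,merge)→4500, (B,merge)→4650, (C,hash)→5700 …(+2); best=2400 via (C,nl_idx)
  {DE}: card=250; try (D,nl_idx)→2050, (E,hash)→3700, (D,merge)→4250, (E,merge)→4300, (D,hash)→4400, (D,nl)→50200 …(+1); best=2050 via (D,nl_idx)
  {AD}: card=3000; try (A,hash)→1220, (D,merge)→2730, (A,merge)→2920, (D,nl_idx)→3540, (D,hash)→4120, (D,nl)→15060 …(+1); best=1220 via (A,hash)
  {BCE}: card=3600; try (E,hash)→6500, (C,hash)→8400, (C,nl_idx)→11400, (C,merge)→12000, (E,merge)→14100, (E,nl)→182400 …(+1); best=6500 via (E,hash)
  {BDE}: card=750; try (B,hash)→4700, (B,nl_idx)→4800, (B,merge)→5650, (D,hash)→7000, (D,nl_idx)→7950, (D,merge)→11250 …(+2); best=4700 via (B,hash)
  {ADE}: card=3000; try (A,hash)→3020, (A,merge)→4720, (E,hash)→7420, (A,nl)→17050, (E,merge)→42020, (E,nl)→601220; best=3020 via (A,hash)
  {BCDE}: card=4500; try (C,hash)→10850, (D,hash)→14100, (C,merge)→15950, (C,nl_idx)→15950, (D,nl_idx)→39800, (D,merge)→55550 …(+2); best=10850 via (C,hash)
  {ABDE}: card=9000; try (A,hash)→6170, (B,hash)→8420, (A,merge)→13370, (B,nl_idx)→36020, (B,merge)→43370, (A,nl)→49700 …(+1); best=6170 via (A,hash)
  {ABCDE}: card=54000; try (A,hash)→16070, (C,hash)→20570, (A,merge)→74270, (C,nl_idx)→141170, (C,merge)→144170, (A,nl)→280850 …(+1); best=16070 via (A,hash)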